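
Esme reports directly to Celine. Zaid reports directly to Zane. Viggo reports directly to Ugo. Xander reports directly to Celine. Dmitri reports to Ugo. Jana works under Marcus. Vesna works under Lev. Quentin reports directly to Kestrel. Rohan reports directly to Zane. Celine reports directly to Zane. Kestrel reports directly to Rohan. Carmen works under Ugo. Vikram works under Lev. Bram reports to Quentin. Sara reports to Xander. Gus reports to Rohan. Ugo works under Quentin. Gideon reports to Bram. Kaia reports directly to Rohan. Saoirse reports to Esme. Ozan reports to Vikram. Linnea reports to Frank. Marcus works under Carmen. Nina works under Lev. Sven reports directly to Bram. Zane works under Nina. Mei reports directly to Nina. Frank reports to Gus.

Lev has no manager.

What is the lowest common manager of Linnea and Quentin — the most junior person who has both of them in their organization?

Linnea's chain of managers is Frank, Gus, Rohan, Zane, Nina, Lev. Quentin's chain of managers is Kestrel, Rohan, Zane, Nina, Lev. The first manager that appears in both chains is Rohan.

Rohan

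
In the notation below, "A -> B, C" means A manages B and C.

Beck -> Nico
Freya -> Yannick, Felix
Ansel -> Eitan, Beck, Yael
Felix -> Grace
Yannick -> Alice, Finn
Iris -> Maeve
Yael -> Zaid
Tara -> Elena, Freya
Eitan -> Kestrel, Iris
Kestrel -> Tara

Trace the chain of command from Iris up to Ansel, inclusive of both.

Iris -> Eitan -> Ansel

Iris reports to Eitan. Eitan reports to Ansel. Ansel is at the top.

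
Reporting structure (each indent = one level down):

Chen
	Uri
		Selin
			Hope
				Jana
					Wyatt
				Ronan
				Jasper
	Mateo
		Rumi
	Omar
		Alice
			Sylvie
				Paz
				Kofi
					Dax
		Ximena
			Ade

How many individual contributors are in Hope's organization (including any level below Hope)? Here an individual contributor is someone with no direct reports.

3

The people in Hope's organization with no one reporting to them are Jasper, Ronan, Wyatt. That is 3.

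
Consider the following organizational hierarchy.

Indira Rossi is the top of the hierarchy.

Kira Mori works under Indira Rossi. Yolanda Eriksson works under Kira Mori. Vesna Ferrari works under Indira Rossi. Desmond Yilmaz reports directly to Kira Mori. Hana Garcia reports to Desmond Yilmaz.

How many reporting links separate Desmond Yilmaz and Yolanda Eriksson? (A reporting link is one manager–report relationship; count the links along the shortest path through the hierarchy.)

2

Desmond Yilmaz is 1 level below Kira Mori, and Yolanda Eriksson is 1 level below Kira Mori (their lowest common manager). The shortest path runs up from Desmond Yilmaz to Kira Mori and back down to Yolanda Eriksson: 1 + 1 = 2 links.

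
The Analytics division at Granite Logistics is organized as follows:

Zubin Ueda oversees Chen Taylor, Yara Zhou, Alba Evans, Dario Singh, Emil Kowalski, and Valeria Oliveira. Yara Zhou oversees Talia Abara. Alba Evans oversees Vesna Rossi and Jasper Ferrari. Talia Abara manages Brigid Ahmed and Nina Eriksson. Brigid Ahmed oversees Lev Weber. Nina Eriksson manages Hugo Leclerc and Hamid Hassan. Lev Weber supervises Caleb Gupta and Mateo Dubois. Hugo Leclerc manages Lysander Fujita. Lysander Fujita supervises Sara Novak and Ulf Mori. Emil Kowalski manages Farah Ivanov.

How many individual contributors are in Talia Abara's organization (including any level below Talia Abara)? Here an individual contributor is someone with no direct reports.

The people in Talia Abara's organization with no one reporting to them are Hamid Hassan, Ulf Mori, Sara Novak, Caleb Gupta, Mateo Dubois. That is 5.

5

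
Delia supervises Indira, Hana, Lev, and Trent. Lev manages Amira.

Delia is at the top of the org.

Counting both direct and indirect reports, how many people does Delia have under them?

Delia directly manages Indira, Hana, Lev, Trent. Indira has no reports. Hana has no reports. Under Lev: Amira (1). Trent has no reports. So Delia's organization is 4 direct reports plus everyone under them: 1 + 1 + 2 + 1 = 5.

5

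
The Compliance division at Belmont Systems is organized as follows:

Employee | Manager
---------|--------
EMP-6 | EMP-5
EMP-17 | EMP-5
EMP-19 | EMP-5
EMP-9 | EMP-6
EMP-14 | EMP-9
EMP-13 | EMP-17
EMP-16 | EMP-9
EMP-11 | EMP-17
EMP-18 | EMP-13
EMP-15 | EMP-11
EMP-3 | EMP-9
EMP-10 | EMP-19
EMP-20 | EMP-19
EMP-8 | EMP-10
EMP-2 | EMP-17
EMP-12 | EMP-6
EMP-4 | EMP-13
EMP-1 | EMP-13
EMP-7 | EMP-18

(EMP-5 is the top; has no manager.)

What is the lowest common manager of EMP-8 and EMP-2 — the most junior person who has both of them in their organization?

EMP-5

EMP-8's chain of managers is EMP-10, EMP-19, EMP-5. EMP-2's chain of managers is EMP-17, EMP-5. The first manager that appears in both chains is EMP-5.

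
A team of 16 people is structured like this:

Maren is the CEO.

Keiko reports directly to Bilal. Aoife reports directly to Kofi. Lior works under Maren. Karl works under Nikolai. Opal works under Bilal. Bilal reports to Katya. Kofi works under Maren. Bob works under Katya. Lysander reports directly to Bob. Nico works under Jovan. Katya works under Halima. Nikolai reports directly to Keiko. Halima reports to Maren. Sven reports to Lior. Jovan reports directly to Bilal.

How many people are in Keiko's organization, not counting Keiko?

2

Keiko directly manages Nikolai. Under Nikolai: Karl (1). That's 2 in total.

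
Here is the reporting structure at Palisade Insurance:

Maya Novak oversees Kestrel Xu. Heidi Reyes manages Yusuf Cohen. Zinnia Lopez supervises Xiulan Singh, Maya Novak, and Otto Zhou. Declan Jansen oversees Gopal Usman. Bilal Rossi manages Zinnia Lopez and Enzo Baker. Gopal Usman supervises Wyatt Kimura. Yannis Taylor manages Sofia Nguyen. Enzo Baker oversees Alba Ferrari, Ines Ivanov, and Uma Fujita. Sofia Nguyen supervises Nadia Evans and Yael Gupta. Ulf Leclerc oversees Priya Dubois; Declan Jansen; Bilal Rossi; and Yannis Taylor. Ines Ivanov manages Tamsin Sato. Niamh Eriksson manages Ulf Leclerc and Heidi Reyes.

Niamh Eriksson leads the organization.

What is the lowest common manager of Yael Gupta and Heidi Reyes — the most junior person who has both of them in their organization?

Niamh Eriksson

Yael Gupta's chain of managers is Sofia Nguyen, Yannis Taylor, Ulf Leclerc, Niamh Eriksson. Heidi Reyes's chain of managers is Niamh Eriksson. The first manager that appears in both chains is Niamh Eriksson.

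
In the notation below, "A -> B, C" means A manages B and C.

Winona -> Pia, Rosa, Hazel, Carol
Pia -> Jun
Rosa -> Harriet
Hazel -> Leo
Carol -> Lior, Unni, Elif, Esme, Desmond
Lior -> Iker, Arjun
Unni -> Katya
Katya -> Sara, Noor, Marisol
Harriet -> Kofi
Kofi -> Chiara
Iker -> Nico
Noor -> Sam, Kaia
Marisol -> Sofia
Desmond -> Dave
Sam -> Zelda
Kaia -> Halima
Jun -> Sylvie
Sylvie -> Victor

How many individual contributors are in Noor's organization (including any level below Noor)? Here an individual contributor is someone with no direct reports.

2

The people in Noor's organization with no one reporting to them are Halima, Zelda. That is 2.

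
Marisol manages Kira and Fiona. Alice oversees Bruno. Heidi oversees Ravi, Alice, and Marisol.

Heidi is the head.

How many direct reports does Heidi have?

3

Heidi directly manages Alice, Marisol, Ravi. That is 3 direct reports.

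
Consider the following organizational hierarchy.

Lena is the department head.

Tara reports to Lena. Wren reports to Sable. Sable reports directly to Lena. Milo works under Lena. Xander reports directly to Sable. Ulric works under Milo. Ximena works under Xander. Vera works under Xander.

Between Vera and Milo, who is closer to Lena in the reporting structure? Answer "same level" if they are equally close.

Milo

Vera is 3 levels below Lena; Milo is 1. Milo is higher.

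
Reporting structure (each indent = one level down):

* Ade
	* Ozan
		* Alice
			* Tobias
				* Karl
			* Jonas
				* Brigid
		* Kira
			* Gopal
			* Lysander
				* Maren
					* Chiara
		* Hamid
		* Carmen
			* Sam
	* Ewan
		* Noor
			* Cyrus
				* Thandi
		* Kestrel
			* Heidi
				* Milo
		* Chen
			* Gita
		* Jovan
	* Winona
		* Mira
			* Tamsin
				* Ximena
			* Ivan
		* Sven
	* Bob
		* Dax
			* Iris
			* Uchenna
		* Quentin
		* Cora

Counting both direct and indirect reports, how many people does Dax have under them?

Dax directly manages Iris, Uchenna. Iris has no reports. Uchenna has no reports. So Dax's organization is 2 direct reports plus everyone under them: 1 + 1 = 2.

2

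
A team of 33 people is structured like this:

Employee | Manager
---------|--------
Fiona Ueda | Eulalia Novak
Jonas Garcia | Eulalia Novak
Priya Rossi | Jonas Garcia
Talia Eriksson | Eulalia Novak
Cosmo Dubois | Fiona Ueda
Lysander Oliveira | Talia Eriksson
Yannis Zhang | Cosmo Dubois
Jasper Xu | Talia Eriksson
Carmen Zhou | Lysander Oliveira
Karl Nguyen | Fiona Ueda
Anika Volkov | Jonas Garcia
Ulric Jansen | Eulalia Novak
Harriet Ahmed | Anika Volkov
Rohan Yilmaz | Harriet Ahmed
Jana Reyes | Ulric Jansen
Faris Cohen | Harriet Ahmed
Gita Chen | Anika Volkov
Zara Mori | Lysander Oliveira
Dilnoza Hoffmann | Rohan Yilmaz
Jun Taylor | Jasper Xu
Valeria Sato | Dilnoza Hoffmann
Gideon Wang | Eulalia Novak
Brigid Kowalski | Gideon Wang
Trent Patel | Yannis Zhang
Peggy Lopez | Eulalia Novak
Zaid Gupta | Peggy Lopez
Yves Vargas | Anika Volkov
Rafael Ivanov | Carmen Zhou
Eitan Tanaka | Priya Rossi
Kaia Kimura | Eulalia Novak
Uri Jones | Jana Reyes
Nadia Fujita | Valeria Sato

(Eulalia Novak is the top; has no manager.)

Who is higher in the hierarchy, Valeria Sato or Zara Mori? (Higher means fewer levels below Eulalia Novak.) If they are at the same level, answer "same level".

Zara Mori

Valeria Sato is 6 levels below Eulalia Novak; Zara Mori is 3. Zara Mori is higher.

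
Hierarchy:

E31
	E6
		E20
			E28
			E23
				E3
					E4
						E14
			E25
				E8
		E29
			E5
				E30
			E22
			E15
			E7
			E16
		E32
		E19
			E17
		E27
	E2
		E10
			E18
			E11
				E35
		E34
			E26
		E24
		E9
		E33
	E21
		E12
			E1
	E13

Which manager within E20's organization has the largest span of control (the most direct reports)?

E20

Direct-report counts within E20's organization: E20 has 3; E25 has 1; E23 has 1; E3 has 1; E4 has 1. The largest is 3, held by E20.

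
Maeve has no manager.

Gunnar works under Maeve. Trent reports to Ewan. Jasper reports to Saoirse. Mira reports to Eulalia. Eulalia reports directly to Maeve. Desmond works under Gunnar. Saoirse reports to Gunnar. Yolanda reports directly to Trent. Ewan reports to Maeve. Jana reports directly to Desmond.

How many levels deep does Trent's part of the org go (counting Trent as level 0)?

1

The longest chain under Trent runs Trent → Yolanda, which is 1 level below Trent.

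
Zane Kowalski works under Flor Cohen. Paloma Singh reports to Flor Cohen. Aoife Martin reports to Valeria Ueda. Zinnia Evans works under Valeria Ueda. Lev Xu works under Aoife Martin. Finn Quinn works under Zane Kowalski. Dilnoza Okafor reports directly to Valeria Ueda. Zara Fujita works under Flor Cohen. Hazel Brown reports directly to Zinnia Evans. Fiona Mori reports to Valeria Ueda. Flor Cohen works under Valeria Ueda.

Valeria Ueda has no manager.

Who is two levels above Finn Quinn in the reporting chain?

Flor Cohen

Finn Quinn reports to Zane Kowalski, and Zane Kowalski reports to Flor Cohen. So Finn Quinn's skip-level manager is Flor Cohen.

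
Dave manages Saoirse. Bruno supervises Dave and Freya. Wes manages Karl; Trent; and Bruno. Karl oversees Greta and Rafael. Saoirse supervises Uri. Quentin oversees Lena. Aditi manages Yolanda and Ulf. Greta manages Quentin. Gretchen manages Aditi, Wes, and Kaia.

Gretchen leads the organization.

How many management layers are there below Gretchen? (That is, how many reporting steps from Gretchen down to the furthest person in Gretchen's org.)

5

The longest chain under Gretchen runs Gretchen → Wes → Karl → Greta → Quentin → Lena, which is 5 levels below Gretchen.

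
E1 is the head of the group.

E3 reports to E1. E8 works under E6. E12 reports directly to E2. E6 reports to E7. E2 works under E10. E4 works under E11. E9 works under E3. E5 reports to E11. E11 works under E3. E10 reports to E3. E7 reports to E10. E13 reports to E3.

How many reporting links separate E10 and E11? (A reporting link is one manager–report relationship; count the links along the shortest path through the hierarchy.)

2

E10 is 1 level below E3, and E11 is 1 level below E3 (their lowest common manager). The shortest path runs up from E10 to E3 and back down to E11: 1 + 1 = 2 links.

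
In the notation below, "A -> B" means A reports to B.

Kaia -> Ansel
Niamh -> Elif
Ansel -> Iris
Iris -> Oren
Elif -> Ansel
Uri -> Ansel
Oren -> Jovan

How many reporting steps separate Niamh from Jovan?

5

Chain from Niamh up to Jovan: Niamh → Elif → Ansel → Iris → Oren → Jovan. That is 5 steps up, so Niamh is 5 levels below Jovan.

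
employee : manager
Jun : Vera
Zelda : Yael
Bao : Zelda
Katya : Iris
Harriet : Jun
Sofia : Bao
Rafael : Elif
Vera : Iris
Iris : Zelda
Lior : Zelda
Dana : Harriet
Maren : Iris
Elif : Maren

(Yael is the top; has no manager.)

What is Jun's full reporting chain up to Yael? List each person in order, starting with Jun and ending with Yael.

Jun -> Vera -> Iris -> Zelda -> Yael

Jun reports to Vera. Vera reports to Iris. Iris reports to Zelda. Zelda reports to Yael. Yael is at the top.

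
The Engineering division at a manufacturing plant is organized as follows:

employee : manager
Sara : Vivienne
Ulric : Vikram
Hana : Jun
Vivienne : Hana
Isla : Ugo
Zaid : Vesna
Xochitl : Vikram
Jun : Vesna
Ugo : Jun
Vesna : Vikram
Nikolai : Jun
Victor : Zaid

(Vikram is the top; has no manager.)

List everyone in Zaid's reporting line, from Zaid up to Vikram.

Zaid reports to Vesna. Vesna reports to Vikram. Vikram is at the top.

Zaid -> Vesna -> Vikram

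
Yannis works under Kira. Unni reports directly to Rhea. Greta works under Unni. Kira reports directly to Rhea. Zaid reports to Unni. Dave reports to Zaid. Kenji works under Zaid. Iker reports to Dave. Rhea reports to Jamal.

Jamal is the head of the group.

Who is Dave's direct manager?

Zaid

Dave reports directly to Zaid.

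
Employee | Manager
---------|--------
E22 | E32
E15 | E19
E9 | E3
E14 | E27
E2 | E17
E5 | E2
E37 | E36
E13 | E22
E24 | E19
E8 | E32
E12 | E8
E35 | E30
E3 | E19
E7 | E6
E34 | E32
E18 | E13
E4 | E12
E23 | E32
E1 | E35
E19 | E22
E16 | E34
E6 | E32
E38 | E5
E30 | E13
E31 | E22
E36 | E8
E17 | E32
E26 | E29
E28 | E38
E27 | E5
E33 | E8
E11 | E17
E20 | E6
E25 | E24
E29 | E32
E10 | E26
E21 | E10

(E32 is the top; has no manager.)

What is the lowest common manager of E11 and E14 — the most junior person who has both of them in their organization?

E11's chain of managers is E17, E32. E14's chain of managers is E27, E5, E2, E17, E32. The first manager that appears in both chains is E17.

E17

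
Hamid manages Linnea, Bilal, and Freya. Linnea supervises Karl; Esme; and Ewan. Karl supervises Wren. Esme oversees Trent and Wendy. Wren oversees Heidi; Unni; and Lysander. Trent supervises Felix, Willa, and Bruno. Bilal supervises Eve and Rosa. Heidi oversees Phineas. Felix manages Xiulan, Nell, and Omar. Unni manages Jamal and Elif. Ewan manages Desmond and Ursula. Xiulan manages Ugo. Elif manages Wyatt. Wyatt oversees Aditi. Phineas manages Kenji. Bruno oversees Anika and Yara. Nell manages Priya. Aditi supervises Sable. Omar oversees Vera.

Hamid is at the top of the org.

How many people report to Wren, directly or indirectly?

10

Wren directly manages Heidi, Unni, Lysander. Under Heidi: Phineas, Kenji (2). Under Unni: Jamal, Elif, Wyatt, Aditi, Sable (5). Lysander has no reports. So Wren's organization is 3 direct reports plus everyone under them: 3 + 6 + 1 = 10.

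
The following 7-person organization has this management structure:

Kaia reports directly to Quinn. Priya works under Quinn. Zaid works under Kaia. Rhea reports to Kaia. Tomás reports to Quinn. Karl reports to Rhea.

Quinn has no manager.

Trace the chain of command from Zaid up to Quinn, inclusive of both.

Zaid -> Kaia -> Quinn

Zaid reports to Kaia. Kaia reports to Quinn. Quinn is at the top.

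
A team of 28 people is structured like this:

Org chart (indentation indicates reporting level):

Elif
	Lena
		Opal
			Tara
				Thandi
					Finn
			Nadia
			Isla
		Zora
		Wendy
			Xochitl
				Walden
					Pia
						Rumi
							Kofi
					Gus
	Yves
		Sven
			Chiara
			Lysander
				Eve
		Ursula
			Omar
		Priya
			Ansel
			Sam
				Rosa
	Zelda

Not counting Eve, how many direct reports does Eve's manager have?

Eve reports to Lysander, and Lysander has no other direct reports. Eve has 0 peers.

0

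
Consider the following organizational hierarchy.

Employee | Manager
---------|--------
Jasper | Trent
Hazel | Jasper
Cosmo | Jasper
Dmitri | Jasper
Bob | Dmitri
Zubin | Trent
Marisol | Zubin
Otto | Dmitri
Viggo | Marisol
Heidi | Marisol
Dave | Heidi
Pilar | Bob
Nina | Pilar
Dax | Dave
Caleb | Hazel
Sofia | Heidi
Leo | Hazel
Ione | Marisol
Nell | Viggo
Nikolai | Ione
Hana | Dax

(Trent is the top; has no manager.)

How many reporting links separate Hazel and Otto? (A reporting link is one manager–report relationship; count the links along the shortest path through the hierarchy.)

3

Hazel is 1 level below Jasper, and Otto is 2 levels below Jasper (their lowest common manager). The shortest path runs up from Hazel to Jasper and back down to Otto: 1 + 2 = 3 links.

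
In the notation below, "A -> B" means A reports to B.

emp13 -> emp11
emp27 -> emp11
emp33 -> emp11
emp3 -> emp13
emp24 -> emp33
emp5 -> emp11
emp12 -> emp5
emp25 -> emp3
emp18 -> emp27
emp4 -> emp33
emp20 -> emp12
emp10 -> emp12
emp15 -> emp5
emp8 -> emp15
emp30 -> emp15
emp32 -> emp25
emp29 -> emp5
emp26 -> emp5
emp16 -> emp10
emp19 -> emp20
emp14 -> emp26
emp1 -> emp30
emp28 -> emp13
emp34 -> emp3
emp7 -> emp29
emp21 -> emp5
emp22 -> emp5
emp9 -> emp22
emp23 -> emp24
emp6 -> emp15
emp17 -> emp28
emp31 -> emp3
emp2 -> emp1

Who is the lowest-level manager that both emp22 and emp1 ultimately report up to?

emp5

emp22's chain of managers is emp5, emp11. emp1's chain of managers is emp30, emp15, emp5, emp11. The first manager that appears in both chains is emp5.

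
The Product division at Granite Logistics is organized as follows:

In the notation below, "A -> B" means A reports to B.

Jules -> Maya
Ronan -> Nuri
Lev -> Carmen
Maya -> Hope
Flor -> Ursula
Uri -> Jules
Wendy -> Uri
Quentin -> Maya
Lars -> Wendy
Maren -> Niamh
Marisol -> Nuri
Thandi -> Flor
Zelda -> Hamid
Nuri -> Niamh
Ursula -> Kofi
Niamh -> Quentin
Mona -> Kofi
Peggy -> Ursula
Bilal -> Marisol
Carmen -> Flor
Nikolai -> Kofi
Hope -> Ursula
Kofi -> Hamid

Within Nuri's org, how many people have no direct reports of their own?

2

The people in Nuri's organization with no one reporting to them are Bilal, Ronan. That is 2.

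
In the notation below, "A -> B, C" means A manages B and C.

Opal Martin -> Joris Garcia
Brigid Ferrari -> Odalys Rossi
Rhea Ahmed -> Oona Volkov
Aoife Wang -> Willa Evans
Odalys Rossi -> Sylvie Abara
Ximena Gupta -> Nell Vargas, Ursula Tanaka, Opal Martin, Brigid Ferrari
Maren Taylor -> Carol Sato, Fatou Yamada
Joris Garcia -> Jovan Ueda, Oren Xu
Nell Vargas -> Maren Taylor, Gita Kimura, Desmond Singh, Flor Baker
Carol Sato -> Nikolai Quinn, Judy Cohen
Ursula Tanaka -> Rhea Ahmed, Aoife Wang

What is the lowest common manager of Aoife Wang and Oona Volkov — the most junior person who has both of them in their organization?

Ursula Tanaka

Aoife Wang's chain of managers is Ursula Tanaka, Ximena Gupta. Oona Volkov's chain of managers is Rhea Ahmed, Ursula Tanaka, Ximena Gupta. The first manager that appears in both chains is Ursula Tanaka.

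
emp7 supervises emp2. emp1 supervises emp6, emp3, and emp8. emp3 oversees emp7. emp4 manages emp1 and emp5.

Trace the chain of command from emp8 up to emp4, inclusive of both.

emp8 -> emp1 -> emp4

emp8 reports to emp1. emp1 reports to emp4. emp4 is at the top.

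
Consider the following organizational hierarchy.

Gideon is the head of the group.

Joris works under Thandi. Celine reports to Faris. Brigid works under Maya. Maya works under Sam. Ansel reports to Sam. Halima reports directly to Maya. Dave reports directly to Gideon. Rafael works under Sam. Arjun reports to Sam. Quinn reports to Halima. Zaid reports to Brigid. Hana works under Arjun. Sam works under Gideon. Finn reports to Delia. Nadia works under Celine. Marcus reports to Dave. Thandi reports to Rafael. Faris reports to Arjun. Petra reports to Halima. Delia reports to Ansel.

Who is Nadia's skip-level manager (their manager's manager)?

Faris

Nadia reports to Celine, and Celine reports to Faris. So Nadia's skip-level manager is Faris.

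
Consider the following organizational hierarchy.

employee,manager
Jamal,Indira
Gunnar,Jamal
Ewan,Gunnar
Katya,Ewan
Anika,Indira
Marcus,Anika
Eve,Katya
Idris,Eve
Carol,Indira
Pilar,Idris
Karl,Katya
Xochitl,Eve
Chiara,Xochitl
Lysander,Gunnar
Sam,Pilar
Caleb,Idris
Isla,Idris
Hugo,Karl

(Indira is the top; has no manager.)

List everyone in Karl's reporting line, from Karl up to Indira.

Karl -> Katya -> Ewan -> Gunnar -> Jamal -> Indira

Karl reports to Katya. Katya reports to Ewan. Ewan reports to Gunnar. Gunnar reports to Jamal. Jamal reports to Indira. Indira is at the top.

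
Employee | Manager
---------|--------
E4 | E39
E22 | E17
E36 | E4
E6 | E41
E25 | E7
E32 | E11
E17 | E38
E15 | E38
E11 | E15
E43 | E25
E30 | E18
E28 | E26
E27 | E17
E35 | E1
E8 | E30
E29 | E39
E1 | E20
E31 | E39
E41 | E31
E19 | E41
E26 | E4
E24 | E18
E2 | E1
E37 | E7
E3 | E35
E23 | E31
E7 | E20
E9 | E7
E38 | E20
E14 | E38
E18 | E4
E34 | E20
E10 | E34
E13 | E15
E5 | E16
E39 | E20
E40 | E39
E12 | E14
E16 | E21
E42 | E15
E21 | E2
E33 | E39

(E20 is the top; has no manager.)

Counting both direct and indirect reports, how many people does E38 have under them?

10

E38 directly manages E15, E17, E14. Under E15: E42, E13, E11, E32 (4). Under E17: E27, E22 (2). Under E14: E12 (1). So E38's organization is 3 direct reports plus everyone under them: 5 + 3 + 2 = 10.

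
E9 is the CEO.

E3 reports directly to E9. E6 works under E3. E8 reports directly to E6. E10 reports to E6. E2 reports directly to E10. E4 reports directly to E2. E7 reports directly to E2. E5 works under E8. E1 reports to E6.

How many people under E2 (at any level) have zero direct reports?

The people in E2's organization with no one reporting to them are E7, E4. That is 2.

2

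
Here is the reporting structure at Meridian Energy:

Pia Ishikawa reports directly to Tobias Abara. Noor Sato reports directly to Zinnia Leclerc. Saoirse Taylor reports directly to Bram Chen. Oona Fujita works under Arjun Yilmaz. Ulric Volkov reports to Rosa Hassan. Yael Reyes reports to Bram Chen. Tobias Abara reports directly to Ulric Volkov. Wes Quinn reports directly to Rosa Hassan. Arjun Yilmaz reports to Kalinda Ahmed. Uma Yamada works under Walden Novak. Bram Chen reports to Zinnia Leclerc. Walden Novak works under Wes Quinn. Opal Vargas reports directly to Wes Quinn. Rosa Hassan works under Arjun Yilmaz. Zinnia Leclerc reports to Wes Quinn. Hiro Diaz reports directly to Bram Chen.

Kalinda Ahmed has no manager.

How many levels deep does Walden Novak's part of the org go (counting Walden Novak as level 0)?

The longest chain under Walden Novak runs Walden Novak → Uma Yamada, which is 1 level below Walden Novak.

1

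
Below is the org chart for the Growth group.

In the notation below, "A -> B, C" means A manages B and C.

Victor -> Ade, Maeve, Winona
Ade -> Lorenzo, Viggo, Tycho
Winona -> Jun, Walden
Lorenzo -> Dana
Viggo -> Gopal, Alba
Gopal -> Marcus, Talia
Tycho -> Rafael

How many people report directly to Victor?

3

Victor directly manages Ade, Maeve, Winona. That is 3 direct reports.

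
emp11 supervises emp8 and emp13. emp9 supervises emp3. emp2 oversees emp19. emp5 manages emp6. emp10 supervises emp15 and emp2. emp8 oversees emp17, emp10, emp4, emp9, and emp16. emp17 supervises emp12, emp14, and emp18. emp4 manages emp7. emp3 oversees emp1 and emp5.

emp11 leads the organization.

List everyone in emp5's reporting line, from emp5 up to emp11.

emp5 reports to emp3. emp3 reports to emp9. emp9 reports to emp8. emp8 reports to emp11. emp11 is at the top.

emp5 -> emp3 -> emp9 -> emp8 -> emp11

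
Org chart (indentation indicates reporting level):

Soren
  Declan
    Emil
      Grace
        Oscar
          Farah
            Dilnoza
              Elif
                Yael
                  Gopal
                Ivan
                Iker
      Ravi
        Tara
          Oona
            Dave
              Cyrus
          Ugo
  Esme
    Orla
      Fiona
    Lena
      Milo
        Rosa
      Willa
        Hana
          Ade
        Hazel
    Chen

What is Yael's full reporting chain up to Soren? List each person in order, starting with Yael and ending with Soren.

Yael reports to Elif. Elif reports to Dilnoza. Dilnoza reports to Farah. Farah reports to Oscar. Oscar reports to Grace. Grace reports to Emil. Emil reports to Declan. Declan reports to Soren. Soren is at the top.

Yael -> Elif -> Dilnoza -> Farah -> Oscar -> Grace -> Emil -> Declan -> Soren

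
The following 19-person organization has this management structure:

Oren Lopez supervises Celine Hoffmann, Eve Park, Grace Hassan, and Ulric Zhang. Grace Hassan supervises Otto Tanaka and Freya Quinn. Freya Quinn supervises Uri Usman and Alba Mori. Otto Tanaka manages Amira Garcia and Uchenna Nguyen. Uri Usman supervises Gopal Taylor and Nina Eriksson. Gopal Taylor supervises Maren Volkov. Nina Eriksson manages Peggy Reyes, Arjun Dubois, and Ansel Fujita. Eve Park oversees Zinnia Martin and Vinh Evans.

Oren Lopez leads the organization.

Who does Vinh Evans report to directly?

Vinh Evans reports directly to Eve Park.

Eve Park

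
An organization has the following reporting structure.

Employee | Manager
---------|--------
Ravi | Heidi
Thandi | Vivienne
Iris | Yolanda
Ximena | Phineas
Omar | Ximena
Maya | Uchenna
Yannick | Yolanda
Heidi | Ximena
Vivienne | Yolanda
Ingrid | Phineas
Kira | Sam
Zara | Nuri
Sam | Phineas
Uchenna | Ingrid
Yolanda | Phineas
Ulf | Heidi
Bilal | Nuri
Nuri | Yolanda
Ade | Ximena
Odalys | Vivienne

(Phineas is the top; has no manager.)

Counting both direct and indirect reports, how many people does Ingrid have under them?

2

Ingrid directly manages Uchenna. Under Uchenna: Maya (1). That's 2 in total.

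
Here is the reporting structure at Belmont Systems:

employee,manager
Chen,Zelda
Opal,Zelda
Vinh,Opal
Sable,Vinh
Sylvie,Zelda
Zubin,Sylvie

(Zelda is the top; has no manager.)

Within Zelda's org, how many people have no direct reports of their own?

The people in Zelda's organization with no one reporting to them are Zubin, Sable, Chen. That is 3.

3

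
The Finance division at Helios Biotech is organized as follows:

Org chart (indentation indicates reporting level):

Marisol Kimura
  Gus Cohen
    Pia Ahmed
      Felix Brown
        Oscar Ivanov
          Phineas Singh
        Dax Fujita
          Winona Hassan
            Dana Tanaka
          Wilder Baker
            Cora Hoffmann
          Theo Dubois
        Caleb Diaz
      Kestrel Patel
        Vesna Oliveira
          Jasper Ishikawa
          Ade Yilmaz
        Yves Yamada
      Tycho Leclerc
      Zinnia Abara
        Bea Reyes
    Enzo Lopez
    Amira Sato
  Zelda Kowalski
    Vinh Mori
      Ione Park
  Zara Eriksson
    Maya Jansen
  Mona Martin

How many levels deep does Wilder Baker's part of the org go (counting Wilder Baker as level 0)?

1

The longest chain under Wilder Baker runs Wilder Baker → Cora Hoffmann, which is 1 level below Wilder Baker.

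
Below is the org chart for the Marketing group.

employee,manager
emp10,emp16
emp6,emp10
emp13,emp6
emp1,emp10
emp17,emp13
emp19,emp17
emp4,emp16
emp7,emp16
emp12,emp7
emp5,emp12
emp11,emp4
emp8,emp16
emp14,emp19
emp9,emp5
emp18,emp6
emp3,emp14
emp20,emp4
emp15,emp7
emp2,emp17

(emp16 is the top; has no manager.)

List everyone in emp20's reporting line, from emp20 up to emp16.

emp20 -> emp4 -> emp16

emp20 reports to emp4. emp4 reports to emp16. emp16 is at the top.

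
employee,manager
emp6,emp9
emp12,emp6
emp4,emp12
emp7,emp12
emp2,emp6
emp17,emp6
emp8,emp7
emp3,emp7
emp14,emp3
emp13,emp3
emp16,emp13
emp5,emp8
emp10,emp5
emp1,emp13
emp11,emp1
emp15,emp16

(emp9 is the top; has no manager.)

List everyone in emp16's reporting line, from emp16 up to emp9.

emp16 -> emp13 -> emp3 -> emp7 -> emp12 -> emp6 -> emp9

emp16 reports to emp13. emp13 reports to emp3. emp3 reports to emp7. emp7 reports to emp12. emp12 reports to emp6. emp6 reports to emp9. emp9 is at the top.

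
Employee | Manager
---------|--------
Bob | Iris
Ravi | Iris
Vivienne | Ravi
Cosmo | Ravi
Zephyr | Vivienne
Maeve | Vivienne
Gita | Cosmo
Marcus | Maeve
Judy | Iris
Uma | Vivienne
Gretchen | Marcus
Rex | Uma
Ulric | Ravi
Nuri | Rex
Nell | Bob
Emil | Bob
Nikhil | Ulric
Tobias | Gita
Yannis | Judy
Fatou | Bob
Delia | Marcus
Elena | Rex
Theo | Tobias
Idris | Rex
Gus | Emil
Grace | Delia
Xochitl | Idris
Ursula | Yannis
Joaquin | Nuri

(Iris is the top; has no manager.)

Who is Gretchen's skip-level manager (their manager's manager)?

Gretchen reports to Marcus, and Marcus reports to Maeve. So Gretchen's skip-level manager is Maeve.

Maeve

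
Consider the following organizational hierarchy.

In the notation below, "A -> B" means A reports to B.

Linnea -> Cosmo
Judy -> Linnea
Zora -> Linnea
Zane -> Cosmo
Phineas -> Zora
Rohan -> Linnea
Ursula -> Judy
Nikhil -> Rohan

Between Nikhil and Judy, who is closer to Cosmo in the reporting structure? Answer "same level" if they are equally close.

Nikhil is 3 levels below Cosmo; Judy is 2. Judy is higher.

Judy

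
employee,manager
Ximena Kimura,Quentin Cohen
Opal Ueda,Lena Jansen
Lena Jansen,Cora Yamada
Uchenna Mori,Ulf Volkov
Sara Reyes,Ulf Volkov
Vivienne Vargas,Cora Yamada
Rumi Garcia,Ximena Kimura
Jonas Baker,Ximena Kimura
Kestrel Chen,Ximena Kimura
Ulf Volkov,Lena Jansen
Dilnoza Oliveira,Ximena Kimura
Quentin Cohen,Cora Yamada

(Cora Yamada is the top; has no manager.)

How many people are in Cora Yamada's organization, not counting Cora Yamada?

12

Cora Yamada directly manages Quentin Cohen, Vivienne Vargas, Lena Jansen. Under Quentin Cohen: Ximena Kimura, Jonas Baker, Dilnoza Oliveira, Rumi Garcia, Kestrel Chen (5). Vivienne Vargas has no reports. Under Lena Jansen: Opal Ueda, Ulf Volkov, Sara Reyes, Uchenna Mori (4). So Cora Yamada's organization is 3 direct reports plus everyone under them: 6 + 1 + 5 = 12.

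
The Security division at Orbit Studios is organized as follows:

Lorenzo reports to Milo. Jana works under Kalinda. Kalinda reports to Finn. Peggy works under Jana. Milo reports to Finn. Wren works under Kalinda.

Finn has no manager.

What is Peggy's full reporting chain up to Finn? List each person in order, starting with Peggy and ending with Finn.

Peggy -> Jana -> Kalinda -> Finn

Peggy reports to Jana. Jana reports to Kalinda. Kalinda reports to Finn. Finn is at the top.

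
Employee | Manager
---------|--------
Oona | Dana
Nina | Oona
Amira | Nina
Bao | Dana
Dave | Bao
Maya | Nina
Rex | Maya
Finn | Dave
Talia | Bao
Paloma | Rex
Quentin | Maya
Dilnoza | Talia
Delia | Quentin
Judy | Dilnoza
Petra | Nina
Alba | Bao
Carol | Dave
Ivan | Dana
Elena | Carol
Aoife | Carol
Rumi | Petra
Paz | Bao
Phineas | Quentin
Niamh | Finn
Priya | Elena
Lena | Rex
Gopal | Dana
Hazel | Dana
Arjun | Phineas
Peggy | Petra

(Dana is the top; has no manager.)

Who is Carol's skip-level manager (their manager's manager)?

Bao

Carol reports to Dave, and Dave reports to Bao. So Carol's skip-level manager is Bao.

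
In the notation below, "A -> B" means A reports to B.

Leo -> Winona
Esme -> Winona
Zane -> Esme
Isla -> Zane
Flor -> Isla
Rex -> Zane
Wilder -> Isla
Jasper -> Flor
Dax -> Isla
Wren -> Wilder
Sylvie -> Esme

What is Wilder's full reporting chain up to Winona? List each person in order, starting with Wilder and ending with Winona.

Wilder reports to Isla. Isla reports to Zane. Zane reports to Esme. Esme reports to Winona. Winona is at the top.

Wilder -> Isla -> Zane -> Esme -> Winona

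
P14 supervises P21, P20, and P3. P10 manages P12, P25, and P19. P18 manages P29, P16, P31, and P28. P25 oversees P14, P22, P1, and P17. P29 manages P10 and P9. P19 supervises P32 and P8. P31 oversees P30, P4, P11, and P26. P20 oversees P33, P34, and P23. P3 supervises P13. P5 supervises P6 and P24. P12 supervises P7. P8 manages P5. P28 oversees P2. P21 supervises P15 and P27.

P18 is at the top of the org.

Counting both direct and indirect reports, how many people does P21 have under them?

2

P21 directly manages P15, P27. P15 has no reports. P27 has no reports. So P21's organization is 2 direct reports plus everyone under them: 1 + 1 = 2.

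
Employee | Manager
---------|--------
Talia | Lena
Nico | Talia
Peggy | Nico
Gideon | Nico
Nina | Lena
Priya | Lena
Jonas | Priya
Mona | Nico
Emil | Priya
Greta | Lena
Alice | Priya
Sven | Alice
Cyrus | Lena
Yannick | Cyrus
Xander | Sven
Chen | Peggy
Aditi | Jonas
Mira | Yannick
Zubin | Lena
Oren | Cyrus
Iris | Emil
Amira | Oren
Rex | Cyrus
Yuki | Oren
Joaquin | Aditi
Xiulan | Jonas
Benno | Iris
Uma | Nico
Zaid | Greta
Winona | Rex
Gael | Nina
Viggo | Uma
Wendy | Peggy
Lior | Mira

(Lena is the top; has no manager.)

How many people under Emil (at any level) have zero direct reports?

1

The only person in Emil's organization with no one reporting to them is Benno. That is 1.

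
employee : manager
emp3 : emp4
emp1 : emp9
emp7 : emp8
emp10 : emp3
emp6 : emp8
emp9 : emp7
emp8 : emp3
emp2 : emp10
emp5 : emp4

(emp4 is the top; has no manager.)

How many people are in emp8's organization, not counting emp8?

emp8 directly manages emp7, emp6. Under emp7: emp9, emp1 (2). emp6 has no reports. So emp8's organization is 2 direct reports plus everyone under them: 3 + 1 = 4.

4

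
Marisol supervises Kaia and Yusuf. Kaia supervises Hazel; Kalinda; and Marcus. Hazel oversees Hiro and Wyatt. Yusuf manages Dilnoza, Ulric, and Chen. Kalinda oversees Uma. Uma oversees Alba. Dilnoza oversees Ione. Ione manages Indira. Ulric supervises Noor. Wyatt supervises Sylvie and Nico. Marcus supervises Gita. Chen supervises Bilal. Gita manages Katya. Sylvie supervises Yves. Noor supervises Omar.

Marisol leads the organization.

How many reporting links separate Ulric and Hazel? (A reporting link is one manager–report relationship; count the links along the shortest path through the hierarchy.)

4

Ulric is 2 levels below Marisol, and Hazel is 2 levels below Marisol (their lowest common manager). The shortest path runs up from Ulric to Marisol and back down to Hazel: 2 + 2 = 4 links.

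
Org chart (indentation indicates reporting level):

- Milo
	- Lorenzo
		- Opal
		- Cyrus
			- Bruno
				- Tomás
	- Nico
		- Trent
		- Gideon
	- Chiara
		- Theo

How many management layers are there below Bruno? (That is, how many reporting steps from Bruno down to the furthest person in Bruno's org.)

1

The longest chain under Bruno runs Bruno → Tomás, which is 1 level below Bruno.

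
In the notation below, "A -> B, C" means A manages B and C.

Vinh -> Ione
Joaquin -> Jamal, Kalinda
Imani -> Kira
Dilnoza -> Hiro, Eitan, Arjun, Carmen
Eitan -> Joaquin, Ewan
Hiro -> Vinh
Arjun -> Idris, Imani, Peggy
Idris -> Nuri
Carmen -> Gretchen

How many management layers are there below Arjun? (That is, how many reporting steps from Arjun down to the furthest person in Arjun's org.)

2

The longest chain under Arjun runs Arjun → Imani → Kira, which is 2 levels below Arjun.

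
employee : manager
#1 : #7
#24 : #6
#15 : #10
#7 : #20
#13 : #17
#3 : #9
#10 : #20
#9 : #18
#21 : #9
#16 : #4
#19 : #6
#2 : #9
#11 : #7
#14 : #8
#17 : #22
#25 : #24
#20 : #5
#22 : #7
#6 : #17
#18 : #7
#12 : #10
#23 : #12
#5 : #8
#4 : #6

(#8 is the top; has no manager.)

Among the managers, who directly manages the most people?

#7

Direct-report counts: #8 has 2; #5 has 1; #20 has 2; #10 has 2; #12 has 1; #7 has 4; #18 has 1; #9 has 3; #22 has 1; #17 has 2; #6 has 3; #4 has 1; #24 has 1. The largest is 4, held by #7.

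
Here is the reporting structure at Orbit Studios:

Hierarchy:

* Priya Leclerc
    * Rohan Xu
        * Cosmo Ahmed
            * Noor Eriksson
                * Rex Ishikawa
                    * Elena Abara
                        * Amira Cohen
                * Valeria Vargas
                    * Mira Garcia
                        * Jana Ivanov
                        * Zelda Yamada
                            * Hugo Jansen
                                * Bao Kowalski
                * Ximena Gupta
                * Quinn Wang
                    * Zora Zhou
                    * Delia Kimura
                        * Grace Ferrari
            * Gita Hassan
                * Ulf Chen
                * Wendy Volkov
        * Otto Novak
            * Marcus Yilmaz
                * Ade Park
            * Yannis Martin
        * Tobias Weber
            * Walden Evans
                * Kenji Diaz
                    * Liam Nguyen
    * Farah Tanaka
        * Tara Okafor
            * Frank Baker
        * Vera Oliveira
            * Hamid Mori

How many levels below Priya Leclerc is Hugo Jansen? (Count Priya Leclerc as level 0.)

Chain from Hugo Jansen up to Priya Leclerc: Hugo Jansen → Zelda Yamada → Mira Garcia → Valeria Vargas → Noor Eriksson → Cosmo Ahmed → Rohan Xu → Priya Leclerc. That is 7 steps up, so Hugo Jansen is 7 levels below Priya Leclerc.

7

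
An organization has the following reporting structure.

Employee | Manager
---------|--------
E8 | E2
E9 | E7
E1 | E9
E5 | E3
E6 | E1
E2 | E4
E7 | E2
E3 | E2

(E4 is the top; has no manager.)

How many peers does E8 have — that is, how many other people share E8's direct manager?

E8 reports to E2. E2's other direct reports are E7, E3 — 2 peers.

2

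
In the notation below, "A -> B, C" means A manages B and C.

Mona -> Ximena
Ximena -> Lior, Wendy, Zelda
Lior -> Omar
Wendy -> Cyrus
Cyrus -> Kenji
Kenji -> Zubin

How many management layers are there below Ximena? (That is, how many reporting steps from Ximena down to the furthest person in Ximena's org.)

The longest chain under Ximena runs Ximena → Wendy → Cyrus → Kenji → Zubin, which is 4 levels below Ximena.

4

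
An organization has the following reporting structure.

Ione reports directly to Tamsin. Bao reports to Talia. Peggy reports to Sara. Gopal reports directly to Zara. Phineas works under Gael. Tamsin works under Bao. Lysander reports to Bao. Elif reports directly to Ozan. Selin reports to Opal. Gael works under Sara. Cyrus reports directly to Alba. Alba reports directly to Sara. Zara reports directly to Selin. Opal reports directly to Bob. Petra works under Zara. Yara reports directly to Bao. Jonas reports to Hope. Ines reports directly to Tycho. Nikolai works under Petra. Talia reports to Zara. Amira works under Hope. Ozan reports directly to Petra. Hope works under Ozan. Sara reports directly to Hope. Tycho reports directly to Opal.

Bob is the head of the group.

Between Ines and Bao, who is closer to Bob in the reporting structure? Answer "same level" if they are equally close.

Ines is 3 levels below Bob; Bao is 5. Ines is higher.

Ines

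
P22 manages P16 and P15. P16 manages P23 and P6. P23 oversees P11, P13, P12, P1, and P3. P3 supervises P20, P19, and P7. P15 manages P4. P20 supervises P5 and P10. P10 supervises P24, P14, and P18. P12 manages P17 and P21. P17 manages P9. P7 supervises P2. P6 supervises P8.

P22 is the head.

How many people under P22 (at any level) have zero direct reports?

13

The people in P22's organization with no one reporting to them are P4, P8, P1, P11, P21, P9, P13, P19, P2, P5, P18, P14, P24. That is 13.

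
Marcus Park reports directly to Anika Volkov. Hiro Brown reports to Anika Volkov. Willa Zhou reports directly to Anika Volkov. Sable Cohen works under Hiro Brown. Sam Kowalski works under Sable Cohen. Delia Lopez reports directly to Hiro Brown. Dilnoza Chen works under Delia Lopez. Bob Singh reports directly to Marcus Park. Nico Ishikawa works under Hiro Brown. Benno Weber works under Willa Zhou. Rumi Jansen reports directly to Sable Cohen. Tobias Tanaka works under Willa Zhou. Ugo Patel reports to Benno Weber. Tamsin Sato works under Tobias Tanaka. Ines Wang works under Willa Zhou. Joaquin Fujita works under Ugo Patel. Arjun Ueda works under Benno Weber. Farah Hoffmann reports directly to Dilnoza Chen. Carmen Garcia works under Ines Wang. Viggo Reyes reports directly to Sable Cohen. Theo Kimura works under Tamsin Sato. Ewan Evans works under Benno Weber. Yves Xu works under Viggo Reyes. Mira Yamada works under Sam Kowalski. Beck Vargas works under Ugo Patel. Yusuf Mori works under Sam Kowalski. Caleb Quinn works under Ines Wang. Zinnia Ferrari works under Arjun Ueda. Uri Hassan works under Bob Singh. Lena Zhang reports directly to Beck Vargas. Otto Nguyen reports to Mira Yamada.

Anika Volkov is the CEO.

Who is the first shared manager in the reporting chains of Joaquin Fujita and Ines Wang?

Joaquin Fujita's chain of managers is Ugo Patel, Benno Weber, Willa Zhou, Anika Volkov. Ines Wang's chain of managers is Willa Zhou, Anika Volkov. The first manager that appears in both chains is Willa Zhou.

Willa Zhou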